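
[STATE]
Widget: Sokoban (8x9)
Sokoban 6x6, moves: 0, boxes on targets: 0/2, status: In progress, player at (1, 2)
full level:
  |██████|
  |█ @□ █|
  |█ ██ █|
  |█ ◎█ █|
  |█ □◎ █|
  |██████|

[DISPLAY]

██████  
█ @□ █  
█ ██ █  
█ ◎█ █  
█ □◎ █  
██████  
Moves: 0
        
        


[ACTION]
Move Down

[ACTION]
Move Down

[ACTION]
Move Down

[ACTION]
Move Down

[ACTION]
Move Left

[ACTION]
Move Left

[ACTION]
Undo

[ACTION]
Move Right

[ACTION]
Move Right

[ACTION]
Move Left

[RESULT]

██████  
█ @ □█  
█ ██ █  
█ ◎█ █  
█ □◎ █  
██████  
Moves: 2
        
        


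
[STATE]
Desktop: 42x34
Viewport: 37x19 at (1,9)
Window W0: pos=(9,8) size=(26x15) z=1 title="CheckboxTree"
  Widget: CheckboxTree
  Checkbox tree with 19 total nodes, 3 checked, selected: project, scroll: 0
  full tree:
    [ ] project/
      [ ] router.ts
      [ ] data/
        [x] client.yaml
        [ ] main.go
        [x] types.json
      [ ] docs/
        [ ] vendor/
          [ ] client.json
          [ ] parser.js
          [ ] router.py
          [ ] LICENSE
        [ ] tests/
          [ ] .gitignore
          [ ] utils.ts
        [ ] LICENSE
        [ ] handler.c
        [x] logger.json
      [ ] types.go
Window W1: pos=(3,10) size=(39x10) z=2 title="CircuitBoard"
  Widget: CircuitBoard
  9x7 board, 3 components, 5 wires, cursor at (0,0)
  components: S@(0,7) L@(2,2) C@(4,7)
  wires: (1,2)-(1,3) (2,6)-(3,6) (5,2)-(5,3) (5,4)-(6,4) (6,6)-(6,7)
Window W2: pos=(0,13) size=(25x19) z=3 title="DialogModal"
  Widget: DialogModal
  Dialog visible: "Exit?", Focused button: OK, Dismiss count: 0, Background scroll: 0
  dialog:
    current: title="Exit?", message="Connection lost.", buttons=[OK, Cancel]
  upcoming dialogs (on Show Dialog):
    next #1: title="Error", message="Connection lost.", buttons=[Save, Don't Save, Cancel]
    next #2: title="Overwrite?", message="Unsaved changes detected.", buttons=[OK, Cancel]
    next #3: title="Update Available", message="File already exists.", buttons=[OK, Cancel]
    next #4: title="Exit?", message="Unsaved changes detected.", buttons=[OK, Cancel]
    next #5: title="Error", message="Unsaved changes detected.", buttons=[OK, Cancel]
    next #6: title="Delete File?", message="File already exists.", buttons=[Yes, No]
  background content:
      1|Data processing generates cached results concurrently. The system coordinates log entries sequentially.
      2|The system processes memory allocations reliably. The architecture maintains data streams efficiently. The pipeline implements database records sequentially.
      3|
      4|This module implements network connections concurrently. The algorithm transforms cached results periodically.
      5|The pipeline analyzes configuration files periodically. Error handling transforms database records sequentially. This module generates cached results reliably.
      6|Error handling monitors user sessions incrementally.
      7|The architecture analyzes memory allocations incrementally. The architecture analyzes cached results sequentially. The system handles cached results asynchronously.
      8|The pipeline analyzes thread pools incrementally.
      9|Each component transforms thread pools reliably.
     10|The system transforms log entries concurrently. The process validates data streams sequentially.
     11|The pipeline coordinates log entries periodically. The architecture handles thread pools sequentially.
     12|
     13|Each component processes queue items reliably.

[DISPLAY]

        ┃ CheckboxTree           ┃   
  ┏━━━━━━━━━━━━━━━━━━━━━━━━━━━━━━━━━━
  ┃ CircuitBoard                     
  ┠──────────────────────────────────
━━━━━━━━━━━━━━━━━━━━━━━┓             
 DialogModal           ┃           S 
───────────────────────┨             
Data processing generat┃             
The system processes me┃             
                       ┃       ·     
This module implements ┃━━━━━━━━━━━━━
The pipeline analyzes c┃er.js    ┃   
Er┌─────────────────┐rs┃er.py    ┃   
Th│      Exit?      │yz┃━━━━━━━━━┛   
Th│ Connection lost.│ t┃             
Ea│  [OK]  Cancel   │or┃             
Th└─────────────────┘ l┃             
The pipeline coordinate┃             
                       ┃             


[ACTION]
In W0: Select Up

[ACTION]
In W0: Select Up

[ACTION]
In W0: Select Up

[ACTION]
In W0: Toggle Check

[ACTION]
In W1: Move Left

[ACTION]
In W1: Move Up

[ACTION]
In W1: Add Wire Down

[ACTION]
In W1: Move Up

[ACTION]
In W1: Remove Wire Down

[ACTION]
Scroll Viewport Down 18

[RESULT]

───────────────────────┨             
Data processing generat┃             
The system processes me┃             
                       ┃       ·     
This module implements ┃━━━━━━━━━━━━━
The pipeline analyzes c┃er.js    ┃   
Er┌─────────────────┐rs┃er.py    ┃   
Th│      Exit?      │yz┃━━━━━━━━━┛   
Th│ Connection lost.│ t┃             
Ea│  [OK]  Cancel   │or┃             
Th└─────────────────┘ l┃             
The pipeline coordinate┃             
                       ┃             
Each component processe┃             
                       ┃             
                       ┃             
━━━━━━━━━━━━━━━━━━━━━━━┛             
                                     
                                     


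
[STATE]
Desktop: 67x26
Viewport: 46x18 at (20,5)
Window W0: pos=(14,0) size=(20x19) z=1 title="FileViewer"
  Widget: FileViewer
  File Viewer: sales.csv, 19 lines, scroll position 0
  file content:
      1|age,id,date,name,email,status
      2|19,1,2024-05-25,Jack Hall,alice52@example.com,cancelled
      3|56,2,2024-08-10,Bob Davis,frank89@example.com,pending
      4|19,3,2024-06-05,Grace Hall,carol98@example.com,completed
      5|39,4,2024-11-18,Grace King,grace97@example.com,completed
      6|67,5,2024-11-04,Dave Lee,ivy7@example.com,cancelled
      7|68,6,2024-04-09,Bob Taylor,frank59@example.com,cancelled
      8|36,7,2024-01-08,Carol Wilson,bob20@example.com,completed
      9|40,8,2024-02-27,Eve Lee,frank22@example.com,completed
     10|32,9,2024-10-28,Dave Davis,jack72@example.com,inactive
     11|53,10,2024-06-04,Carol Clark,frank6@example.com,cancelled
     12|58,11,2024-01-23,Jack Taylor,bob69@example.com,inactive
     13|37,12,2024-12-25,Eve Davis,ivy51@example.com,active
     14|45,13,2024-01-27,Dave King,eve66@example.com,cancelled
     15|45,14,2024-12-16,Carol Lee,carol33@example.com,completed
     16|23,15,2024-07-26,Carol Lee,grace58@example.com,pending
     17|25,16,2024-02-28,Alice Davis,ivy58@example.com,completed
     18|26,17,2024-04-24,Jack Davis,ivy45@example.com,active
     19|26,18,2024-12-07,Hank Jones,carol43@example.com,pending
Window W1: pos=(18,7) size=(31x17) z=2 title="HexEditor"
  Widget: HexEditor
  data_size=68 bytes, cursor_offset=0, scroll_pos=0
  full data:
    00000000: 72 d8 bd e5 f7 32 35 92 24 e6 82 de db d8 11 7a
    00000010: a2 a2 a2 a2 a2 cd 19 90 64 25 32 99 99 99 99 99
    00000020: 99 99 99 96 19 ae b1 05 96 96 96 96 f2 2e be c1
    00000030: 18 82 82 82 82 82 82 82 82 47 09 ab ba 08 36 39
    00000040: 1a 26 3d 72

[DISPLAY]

2024-08-10,B░┃                                
2024-06-05,G░┃                                
━━━━━━━━━━━━━━━━━━━━━━━━━━━━┓                 
HexEditor                   ┃                 
────────────────────────────┨                 
0000000  72 d8 bd e5 f7 32 3┃                 
0000010  a2 a2 a2 a2 a2 cd 1┃                 
0000020  99 99 99 96 19 ae b┃                 
0000030  18 82 82 82 82 82 8┃                 
0000040  1a 26 3d 72        ┃                 
                            ┃                 
                            ┃                 
                            ┃                 
                            ┃                 
                            ┃                 
                            ┃                 
                            ┃                 
                            ┃                 


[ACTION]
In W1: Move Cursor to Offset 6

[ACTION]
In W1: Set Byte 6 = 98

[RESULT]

2024-08-10,B░┃                                
2024-06-05,G░┃                                
━━━━━━━━━━━━━━━━━━━━━━━━━━━━┓                 
HexEditor                   ┃                 
────────────────────────────┨                 
0000000  72 d8 bd e5 f7 32 9┃                 
0000010  a2 a2 a2 a2 a2 cd 1┃                 
0000020  99 99 99 96 19 ae b┃                 
0000030  18 82 82 82 82 82 8┃                 
0000040  1a 26 3d 72        ┃                 
                            ┃                 
                            ┃                 
                            ┃                 
                            ┃                 
                            ┃                 
                            ┃                 
                            ┃                 
                            ┃                 


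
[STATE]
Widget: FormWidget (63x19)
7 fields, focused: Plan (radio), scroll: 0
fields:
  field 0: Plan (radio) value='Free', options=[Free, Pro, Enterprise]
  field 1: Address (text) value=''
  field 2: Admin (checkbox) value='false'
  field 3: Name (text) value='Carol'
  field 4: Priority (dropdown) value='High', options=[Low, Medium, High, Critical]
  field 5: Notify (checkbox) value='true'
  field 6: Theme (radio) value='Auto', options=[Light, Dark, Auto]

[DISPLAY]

> Plan:       (●) Free  ( ) Pro  ( ) Enterprise                
  Address:    [                                               ]
  Admin:      [ ]                                              
  Name:       [Carol                                          ]
  Priority:   [High                                          ▼]
  Notify:     [x]                                              
  Theme:      ( ) Light  ( ) Dark  (●) Auto                    
                                                               
                                                               
                                                               
                                                               
                                                               
                                                               
                                                               
                                                               
                                                               
                                                               
                                                               
                                                               


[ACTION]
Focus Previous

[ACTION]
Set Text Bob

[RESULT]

  Plan:       (●) Free  ( ) Pro  ( ) Enterprise                
  Address:    [                                               ]
  Admin:      [ ]                                              
  Name:       [Carol                                          ]
  Priority:   [High                                          ▼]
  Notify:     [x]                                              
> Theme:      ( ) Light  ( ) Dark  (●) Auto                    
                                                               
                                                               
                                                               
                                                               
                                                               
                                                               
                                                               
                                                               
                                                               
                                                               
                                                               
                                                               


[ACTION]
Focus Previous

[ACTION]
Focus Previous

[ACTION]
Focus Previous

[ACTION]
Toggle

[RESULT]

  Plan:       (●) Free  ( ) Pro  ( ) Enterprise                
  Address:    [                                               ]
  Admin:      [ ]                                              
> Name:       [Carol                                          ]
  Priority:   [High                                          ▼]
  Notify:     [x]                                              
  Theme:      ( ) Light  ( ) Dark  (●) Auto                    
                                                               
                                                               
                                                               
                                                               
                                                               
                                                               
                                                               
                                                               
                                                               
                                                               
                                                               
                                                               


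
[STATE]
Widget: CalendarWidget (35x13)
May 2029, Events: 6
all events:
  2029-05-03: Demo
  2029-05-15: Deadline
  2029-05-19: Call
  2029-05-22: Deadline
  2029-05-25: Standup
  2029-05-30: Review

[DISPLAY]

              May 2029             
Mo Tu We Th Fr Sa Su               
    1  2  3*  4  5  6              
 7  8  9 10 11 12 13               
14 15* 16 17 18 19* 20             
21 22* 23 24 25* 26 27             
28 29 30* 31                       
                                   
                                   
                                   
                                   
                                   
                                   


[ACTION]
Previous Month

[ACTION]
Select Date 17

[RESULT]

             April 2029            
Mo Tu We Th Fr Sa Su               
                   1               
 2  3  4  5  6  7  8               
 9 10 11 12 13 14 15               
16 [17] 18 19 20 21 22             
23 24 25 26 27 28 29               
30                                 
                                   
                                   
                                   
                                   
                                   


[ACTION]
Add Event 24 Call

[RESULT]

             April 2029            
Mo Tu We Th Fr Sa Su               
                   1               
 2  3  4  5  6  7  8               
 9 10 11 12 13 14 15               
16 [17] 18 19 20 21 22             
23 24* 25 26 27 28 29              
30                                 
                                   
                                   
                                   
                                   
                                   


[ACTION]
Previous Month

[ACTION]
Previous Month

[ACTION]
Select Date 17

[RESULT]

           February 2029           
Mo Tu We Th Fr Sa Su               
          1  2  3  4               
 5  6  7  8  9 10 11               
12 13 14 15 16 [17] 18             
19 20 21 22 23 24 25               
26 27 28                           
                                   
                                   
                                   
                                   
                                   
                                   


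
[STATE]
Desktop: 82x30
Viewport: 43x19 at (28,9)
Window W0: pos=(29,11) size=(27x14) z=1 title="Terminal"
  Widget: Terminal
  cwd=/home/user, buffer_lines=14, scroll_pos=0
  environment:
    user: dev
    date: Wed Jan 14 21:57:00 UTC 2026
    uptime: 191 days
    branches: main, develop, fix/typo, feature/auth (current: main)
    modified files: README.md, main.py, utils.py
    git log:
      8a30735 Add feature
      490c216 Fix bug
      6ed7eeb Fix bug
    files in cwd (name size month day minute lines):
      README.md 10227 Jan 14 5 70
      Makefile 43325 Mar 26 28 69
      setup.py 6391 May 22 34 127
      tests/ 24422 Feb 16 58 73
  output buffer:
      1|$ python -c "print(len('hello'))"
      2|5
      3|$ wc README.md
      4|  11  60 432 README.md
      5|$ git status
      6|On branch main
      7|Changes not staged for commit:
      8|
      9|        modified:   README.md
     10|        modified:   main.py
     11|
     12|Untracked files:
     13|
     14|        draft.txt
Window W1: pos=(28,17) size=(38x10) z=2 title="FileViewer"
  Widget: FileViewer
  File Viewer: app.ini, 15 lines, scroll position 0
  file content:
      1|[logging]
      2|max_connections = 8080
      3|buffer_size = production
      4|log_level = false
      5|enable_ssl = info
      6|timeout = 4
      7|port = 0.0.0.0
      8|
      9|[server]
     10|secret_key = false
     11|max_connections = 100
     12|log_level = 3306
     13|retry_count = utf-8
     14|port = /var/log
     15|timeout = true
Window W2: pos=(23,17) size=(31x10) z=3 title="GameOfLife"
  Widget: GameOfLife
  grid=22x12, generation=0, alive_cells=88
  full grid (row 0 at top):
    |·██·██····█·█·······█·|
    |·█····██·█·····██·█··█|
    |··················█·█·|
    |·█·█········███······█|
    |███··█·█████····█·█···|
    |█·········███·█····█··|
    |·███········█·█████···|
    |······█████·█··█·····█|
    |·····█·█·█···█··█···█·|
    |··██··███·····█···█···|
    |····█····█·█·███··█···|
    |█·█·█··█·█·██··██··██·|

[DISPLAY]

                                           
                                           
 ┏━━━━━━━━━━━━━━━━━━━━━━━━━┓               
 ┃ Terminal                ┃               
 ┠─────────────────────────┨               
 ┃$ python -c "print(len('h┃               
 ┃5                        ┃               
 ┃$ wc README.md           ┃               
━━━━━━━━━━━━━━━━━━━━━━━━━┓━━━━━━━━━━━┓     
eOfLife                  ┃           ┃     
─────────────────────────┨───────────┨     
 0                       ┃          ▲┃     
········███······█       ┃          █┃     
·█·█████····█·█···       ┃          ░┃     
······███·█····█··       ┃          ░┃     
········█·█████···       ┃          ░┃     
··█████·█··█·····█       ┃          ▼┃     
━━━━━━━━━━━━━━━━━━━━━━━━━┛━━━━━━━━━━━┛     
                                           


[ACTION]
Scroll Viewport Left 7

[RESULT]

                                           
                                           
        ┏━━━━━━━━━━━━━━━━━━━━━━━━━┓        
        ┃ Terminal                ┃        
        ┠─────────────────────────┨        
        ┃$ python -c "print(len('h┃        
        ┃5                        ┃        
        ┃$ wc README.md           ┃        
  ┏━━━━━━━━━━━━━━━━━━━━━━━━━━━━━┓━━━━━━━━━━
  ┃ GameOfLife                  ┃          
  ┠─────────────────────────────┨──────────
  ┃Gen: 0                       ┃          
  ┃·█·█········███······█       ┃          
  ┃███··█·█████····█·█···       ┃          
  ┃█·········███·█····█··       ┃          
  ┃·███········█·█████···       ┃          
  ┃······█████·█··█·····█       ┃          
  ┗━━━━━━━━━━━━━━━━━━━━━━━━━━━━━┛━━━━━━━━━━
                                           


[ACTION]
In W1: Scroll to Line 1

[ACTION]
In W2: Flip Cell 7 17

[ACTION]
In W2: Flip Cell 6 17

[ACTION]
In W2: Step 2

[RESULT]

                                           
                                           
        ┏━━━━━━━━━━━━━━━━━━━━━━━━━┓        
        ┃ Terminal                ┃        
        ┠─────────────────────────┨        
        ┃$ python -c "print(len('h┃        
        ┃5                        ┃        
        ┃$ wc README.md           ┃        
  ┏━━━━━━━━━━━━━━━━━━━━━━━━━━━━━┓━━━━━━━━━━
  ┃ GameOfLife                  ┃          
  ┠─────────────────────────────┨──────────
  ┃Gen: 2                       ┃          
  ┃█·█·····█·███······█··       ┃          
  ┃█·█····█······████·█··       ┃          
  ┃█··█··········█·█·██··       ┃          
  ┃·███··█···█·█···█··█··       ┃          
  ┃·██···██·██·█·········       ┃          
  ┗━━━━━━━━━━━━━━━━━━━━━━━━━━━━━┛━━━━━━━━━━
                                           


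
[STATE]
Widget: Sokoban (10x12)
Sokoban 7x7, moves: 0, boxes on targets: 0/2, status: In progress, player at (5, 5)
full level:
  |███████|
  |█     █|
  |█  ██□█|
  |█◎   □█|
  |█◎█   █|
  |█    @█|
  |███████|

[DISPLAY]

███████   
█     █   
█  ██□█   
█◎   □█   
█◎█   █   
█    @█   
███████   
Moves: 0  
          
          
          
          


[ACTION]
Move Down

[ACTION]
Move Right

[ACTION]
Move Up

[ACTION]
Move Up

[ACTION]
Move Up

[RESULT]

███████   
█     █   
█  ██□█   
█◎   □█   
█◎█  @█   
█     █   
███████   
Moves: 1  
          
          
          
          


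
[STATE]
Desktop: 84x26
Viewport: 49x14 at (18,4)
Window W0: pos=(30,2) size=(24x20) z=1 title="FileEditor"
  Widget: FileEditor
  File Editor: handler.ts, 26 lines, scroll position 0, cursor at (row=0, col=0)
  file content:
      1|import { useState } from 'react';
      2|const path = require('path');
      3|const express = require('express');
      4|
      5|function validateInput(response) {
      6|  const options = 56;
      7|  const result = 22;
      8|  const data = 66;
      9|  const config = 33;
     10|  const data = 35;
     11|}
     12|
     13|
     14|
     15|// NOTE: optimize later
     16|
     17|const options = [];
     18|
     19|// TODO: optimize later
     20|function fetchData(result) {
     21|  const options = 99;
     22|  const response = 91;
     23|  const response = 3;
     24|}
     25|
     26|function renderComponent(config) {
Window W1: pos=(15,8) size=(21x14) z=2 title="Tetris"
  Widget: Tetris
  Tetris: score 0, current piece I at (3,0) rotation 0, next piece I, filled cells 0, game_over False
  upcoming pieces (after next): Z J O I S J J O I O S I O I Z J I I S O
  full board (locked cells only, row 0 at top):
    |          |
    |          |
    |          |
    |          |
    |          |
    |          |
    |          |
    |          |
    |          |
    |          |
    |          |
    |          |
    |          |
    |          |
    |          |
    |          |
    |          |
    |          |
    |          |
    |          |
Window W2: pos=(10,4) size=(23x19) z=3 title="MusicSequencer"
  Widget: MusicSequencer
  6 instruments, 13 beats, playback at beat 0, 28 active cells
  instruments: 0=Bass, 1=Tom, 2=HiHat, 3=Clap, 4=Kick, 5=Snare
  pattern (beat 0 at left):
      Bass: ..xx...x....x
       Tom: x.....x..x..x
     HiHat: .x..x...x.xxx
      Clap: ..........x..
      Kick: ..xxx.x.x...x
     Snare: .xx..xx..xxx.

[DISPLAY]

━━━━━━━━━━━━━━┓────────────────────┨             
equencer      ┃port { useState } f▲┃             
──────────────┨nst path = require(█┃             
123456789012  ┃nst express = requi░┃             
·██···█····█  ┃━━┓                ░┃             
·····█··█··█  ┃  ┃ion validateInpu░┃             
█··█···█·███  ┃──┨st options = 56;░┃             
·········█··  ┃  ┃st result = 22; ░┃             
·███·█·█···█  ┃  ┃st data = 66;   ░┃             
██··██··███·  ┃  ┃st config = 33; ░┃             
              ┃  ┃st data = 35;   ░┃             
              ┃  ┃                ░┃             
              ┃  ┃                ░┃             
              ┃  ┃                ░┃             


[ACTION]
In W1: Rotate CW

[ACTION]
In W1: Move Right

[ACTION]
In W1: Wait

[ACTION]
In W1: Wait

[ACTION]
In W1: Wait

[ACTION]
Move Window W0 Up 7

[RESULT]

━━━━━━━━━━━━━━┓nst path = require(█┃             
equencer      ┃nst express = requi░┃             
──────────────┨                   ░┃             
123456789012  ┃nction validateInpu░┃             
·██···█····█  ┃━━┓st options = 56;░┃             
·····█··█··█  ┃  ┃st result = 22; ░┃             
█··█···█·███  ┃──┨st data = 66;   ░┃             
·········█··  ┃  ┃st config = 33; ░┃             
·███·█·█···█  ┃  ┃st data = 35;   ░┃             
██··██··███·  ┃  ┃                ░┃             
              ┃  ┃                ░┃             
              ┃  ┃                ░┃             
              ┃  ┃                ░┃             
              ┃  ┃TE: optimize lat░┃             


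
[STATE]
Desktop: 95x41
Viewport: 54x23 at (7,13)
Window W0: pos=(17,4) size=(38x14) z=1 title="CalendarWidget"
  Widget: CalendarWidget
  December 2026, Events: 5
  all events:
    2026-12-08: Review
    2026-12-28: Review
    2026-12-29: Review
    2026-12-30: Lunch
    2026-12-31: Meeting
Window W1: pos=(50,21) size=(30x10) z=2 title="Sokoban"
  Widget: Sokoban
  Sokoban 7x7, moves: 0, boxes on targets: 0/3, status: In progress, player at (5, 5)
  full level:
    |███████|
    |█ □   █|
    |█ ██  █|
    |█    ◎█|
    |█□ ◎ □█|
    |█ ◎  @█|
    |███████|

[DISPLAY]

          ┃28* 29* 30* 31*                     ┃      
          ┃                                    ┃      
          ┃                                    ┃      
          ┃                                    ┃      
          ┗━━━━━━━━━━━━━━━━━━━━━━━━━━━━━━━━━━━━┛      
                                                      
                                                      
                                                      
                                           ┏━━━━━━━━━━
                                           ┃ Sokoban  
                                           ┠──────────
                                           ┃███████   
                                           ┃█ □   █   
                                           ┃█ ██  █   
                                           ┃█    ◎█   
                                           ┃█□ ◎ □█   
                                           ┃█ ◎  @█   
                                           ┗━━━━━━━━━━
                                                      
                                                      
                                                      
                                                      
                                                      


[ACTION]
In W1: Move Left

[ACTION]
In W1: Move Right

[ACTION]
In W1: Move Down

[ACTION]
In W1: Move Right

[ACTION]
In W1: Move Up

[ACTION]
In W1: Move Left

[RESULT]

          ┃28* 29* 30* 31*                     ┃      
          ┃                                    ┃      
          ┃                                    ┃      
          ┃                                    ┃      
          ┗━━━━━━━━━━━━━━━━━━━━━━━━━━━━━━━━━━━━┛      
                                                      
                                                      
                                                      
                                           ┏━━━━━━━━━━
                                           ┃ Sokoban  
                                           ┠──────────
                                           ┃███████   
                                           ┃█ □   █   
                                           ┃█ ██  █   
                                           ┃█    ■█   
                                           ┃█□ ◎@ █   
                                           ┃█ ◎   █   
                                           ┗━━━━━━━━━━
                                                      
                                                      
                                                      
                                                      
                                                      


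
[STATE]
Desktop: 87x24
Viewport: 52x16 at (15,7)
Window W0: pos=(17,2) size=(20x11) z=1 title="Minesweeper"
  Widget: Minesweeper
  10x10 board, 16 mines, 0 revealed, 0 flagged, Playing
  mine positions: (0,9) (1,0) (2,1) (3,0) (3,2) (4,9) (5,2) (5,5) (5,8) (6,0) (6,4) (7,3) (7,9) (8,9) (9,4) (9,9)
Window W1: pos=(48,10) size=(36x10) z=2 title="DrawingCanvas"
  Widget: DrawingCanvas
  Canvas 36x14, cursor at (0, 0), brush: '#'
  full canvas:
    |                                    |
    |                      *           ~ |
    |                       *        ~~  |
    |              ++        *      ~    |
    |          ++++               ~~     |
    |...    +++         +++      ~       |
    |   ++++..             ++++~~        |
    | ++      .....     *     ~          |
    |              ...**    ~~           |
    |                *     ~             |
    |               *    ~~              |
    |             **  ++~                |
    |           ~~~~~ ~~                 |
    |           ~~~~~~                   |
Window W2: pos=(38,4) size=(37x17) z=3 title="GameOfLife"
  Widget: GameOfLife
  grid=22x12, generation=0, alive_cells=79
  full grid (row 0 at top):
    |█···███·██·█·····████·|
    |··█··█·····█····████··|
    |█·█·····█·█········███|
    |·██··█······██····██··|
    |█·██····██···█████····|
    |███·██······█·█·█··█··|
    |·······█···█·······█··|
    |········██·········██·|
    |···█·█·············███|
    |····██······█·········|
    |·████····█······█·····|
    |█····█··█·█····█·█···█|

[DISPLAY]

  ┃■■■■■■■■■■        ┃ ┃Gen: 0                      
  ┃■■■■■■■■■■        ┃ ┃█···███·██·█·····████·      
  ┃■■■■■■■■■■        ┃ ┃··█··█·····█····████··      
  ┃■■■■■■■■■■        ┃ ┃█·█·····█·█········███      
  ┃■■■■■■■■■■        ┃ ┃·██··█······██····██··      
  ┗━━━━━━━━━━━━━━━━━━┛ ┃█·██····██···█████····      
                       ┃███·██······█·█·█··█··      
                       ┃·······█···█·······█··      
                       ┃········██·········██·      
                       ┃···█·█·············███      
                       ┃····██······█·········      
                       ┃·████····█······█·····      
                       ┃█····█··█·█····█·█···█      
                       ┗━━━━━━━━━━━━━━━━━━━━━━━━━━━━
                                                    
                                                    


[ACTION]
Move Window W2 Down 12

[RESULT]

  ┃■■■■■■■■■■        ┃ ┏━━━━━━━━━━━━━━━━━━━━━━━━━━━━
  ┃■■■■■■■■■■        ┃ ┃ GameOfLife                 
  ┃■■■■■■■■■■        ┃ ┠────────────────────────────
  ┃■■■■■■■■■■        ┃ ┃Gen: 0                      
  ┃■■■■■■■■■■        ┃ ┃█···███·██·█·····████·      
  ┗━━━━━━━━━━━━━━━━━━┛ ┃··█··█·····█····████··      
                       ┃█·█·····█·█········███      
                       ┃·██··█······██····██··      
                       ┃█·██····██···█████····      
                       ┃███·██······█·█·█··█··      
                       ┃·······█···█·······█··      
                       ┃········██·········██·      
                       ┃···█·█·············███      
                       ┃····██······█·········      
                       ┃·████····█······█·····      
                       ┃█····█··█·█····█·█···█      


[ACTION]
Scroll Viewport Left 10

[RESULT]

            ┃■■■■■■■■■■        ┃ ┏━━━━━━━━━━━━━━━━━━
            ┃■■■■■■■■■■        ┃ ┃ GameOfLife       
            ┃■■■■■■■■■■        ┃ ┠──────────────────
            ┃■■■■■■■■■■        ┃ ┃Gen: 0            
            ┃■■■■■■■■■■        ┃ ┃█···███·██·█·····█
            ┗━━━━━━━━━━━━━━━━━━┛ ┃··█··█·····█····██
                                 ┃█·█·····█·█·······
                                 ┃·██··█······██····
                                 ┃█·██····██···█████
                                 ┃███·██······█·█·█·
                                 ┃·······█···█······
                                 ┃········██········
                                 ┃···█·█············
                                 ┃····██······█·····
                                 ┃·████····█······█·
                                 ┃█····█··█·█····█·█


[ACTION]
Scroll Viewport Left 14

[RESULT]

                 ┃■■■■■■■■■■        ┃ ┏━━━━━━━━━━━━━
                 ┃■■■■■■■■■■        ┃ ┃ GameOfLife  
                 ┃■■■■■■■■■■        ┃ ┠─────────────
                 ┃■■■■■■■■■■        ┃ ┃Gen: 0       
                 ┃■■■■■■■■■■        ┃ ┃█···███·██·█·
                 ┗━━━━━━━━━━━━━━━━━━┛ ┃··█··█·····█·
                                      ┃█·█·····█·█··
                                      ┃·██··█······█
                                      ┃█·██····██···
                                      ┃███·██······█
                                      ┃·······█···█·
                                      ┃········██···
                                      ┃···█·█·······
                                      ┃····██······█
                                      ┃·████····█···
                                      ┃█····█··█·█··


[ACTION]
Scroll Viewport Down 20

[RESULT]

                 ┃■■■■■■■■■■        ┃ ┃ GameOfLife  
                 ┃■■■■■■■■■■        ┃ ┠─────────────
                 ┃■■■■■■■■■■        ┃ ┃Gen: 0       
                 ┃■■■■■■■■■■        ┃ ┃█···███·██·█·
                 ┗━━━━━━━━━━━━━━━━━━┛ ┃··█··█·····█·
                                      ┃█·█·····█·█··
                                      ┃·██··█······█
                                      ┃█·██····██···
                                      ┃███·██······█
                                      ┃·······█···█·
                                      ┃········██···
                                      ┃···█·█·······
                                      ┃····██······█
                                      ┃·████····█···
                                      ┃█····█··█·█··
                                      ┗━━━━━━━━━━━━━


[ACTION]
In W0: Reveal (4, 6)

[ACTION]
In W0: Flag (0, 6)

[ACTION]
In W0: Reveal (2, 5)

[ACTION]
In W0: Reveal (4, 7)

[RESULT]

                 ┃■■■1    11        ┃ ┃ GameOfLife  
                 ┃■■■211112■        ┃ ┠─────────────
                 ┃■■■■■■■■■■        ┃ ┃Gen: 0       
                 ┃■■■■■■■■■■        ┃ ┃█···███·██·█·
                 ┗━━━━━━━━━━━━━━━━━━┛ ┃··█··█·····█·
                                      ┃█·█·····█·█··
                                      ┃·██··█······█
                                      ┃█·██····██···
                                      ┃███·██······█
                                      ┃·······█···█·
                                      ┃········██···
                                      ┃···█·█·······
                                      ┃····██······█
                                      ┃·████····█···
                                      ┃█····█··█·█··
                                      ┗━━━━━━━━━━━━━
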